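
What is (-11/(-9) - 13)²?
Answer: 11236/81 ≈ 138.72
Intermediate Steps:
(-11/(-9) - 13)² = (-11*(-⅑) - 13)² = (11/9 - 13)² = (-106/9)² = 11236/81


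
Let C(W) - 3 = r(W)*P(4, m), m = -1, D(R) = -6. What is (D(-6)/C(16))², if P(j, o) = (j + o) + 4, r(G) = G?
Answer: 36/13225 ≈ 0.0027221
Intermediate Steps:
P(j, o) = 4 + j + o
C(W) = 3 + 7*W (C(W) = 3 + W*(4 + 4 - 1) = 3 + W*7 = 3 + 7*W)
(D(-6)/C(16))² = (-6/(3 + 7*16))² = (-6/(3 + 112))² = (-6/115)² = 36/13225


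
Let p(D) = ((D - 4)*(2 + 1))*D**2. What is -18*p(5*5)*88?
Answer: -62370000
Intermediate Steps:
p(D) = D**2*(-12 + 3*D) (p(D) = ((-4 + D)*3)*D**2 = (-12 + 3*D)*D**2 = D**2*(-12 + 3*D))
-18*p(5*5)*88 = -54*(5*5)**2*(-4 + 5*5)*88 = -54*25**2*(-4 + 25)*88 = -54*625*21*88 = -18*39375*88 = -708750*88 = -62370000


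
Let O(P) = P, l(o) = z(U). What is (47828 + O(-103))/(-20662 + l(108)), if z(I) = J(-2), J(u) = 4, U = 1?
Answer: -47725/20658 ≈ -2.3102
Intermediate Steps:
z(I) = 4
l(o) = 4
(47828 + O(-103))/(-20662 + l(108)) = (47828 - 103)/(-20662 + 4) = 47725/(-20658) = 47725*(-1/20658) = -47725/20658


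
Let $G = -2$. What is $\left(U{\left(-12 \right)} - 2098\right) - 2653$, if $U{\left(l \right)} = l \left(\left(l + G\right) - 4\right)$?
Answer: $-4535$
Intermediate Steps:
$U{\left(l \right)} = l \left(-6 + l\right)$ ($U{\left(l \right)} = l \left(\left(l - 2\right) - 4\right) = l \left(\left(-2 + l\right) - 4\right) = l \left(-6 + l\right)$)
$\left(U{\left(-12 \right)} - 2098\right) - 2653 = \left(- 12 \left(-6 - 12\right) - 2098\right) - 2653 = \left(\left(-12\right) \left(-18\right) - 2098\right) - 2653 = \left(216 - 2098\right) - 2653 = -1882 - 2653 = -4535$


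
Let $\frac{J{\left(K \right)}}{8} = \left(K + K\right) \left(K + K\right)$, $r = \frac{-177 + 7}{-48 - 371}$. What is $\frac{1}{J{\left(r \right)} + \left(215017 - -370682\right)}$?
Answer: $\frac{175561}{102826826939} \approx 1.7073 \cdot 10^{-6}$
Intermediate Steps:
$r = \frac{170}{419}$ ($r = - \frac{170}{-419} = \left(-170\right) \left(- \frac{1}{419}\right) = \frac{170}{419} \approx 0.40573$)
$J{\left(K \right)} = 32 K^{2}$ ($J{\left(K \right)} = 8 \left(K + K\right) \left(K + K\right) = 8 \cdot 2 K 2 K = 8 \cdot 4 K^{2} = 32 K^{2}$)
$\frac{1}{J{\left(r \right)} + \left(215017 - -370682\right)} = \frac{1}{32 \left(\frac{170}{419}\right)^{2} + \left(215017 - -370682\right)} = \frac{1}{32 \cdot \frac{28900}{175561} + \left(215017 + 370682\right)} = \frac{1}{\frac{924800}{175561} + 585699} = \frac{1}{\frac{102826826939}{175561}} = \frac{175561}{102826826939}$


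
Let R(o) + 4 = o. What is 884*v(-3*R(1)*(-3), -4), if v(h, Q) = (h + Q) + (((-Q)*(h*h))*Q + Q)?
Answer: -10341916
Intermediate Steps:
R(o) = -4 + o
v(h, Q) = h + 2*Q - Q²*h² (v(h, Q) = (Q + h) + (((-Q)*h²)*Q + Q) = (Q + h) + ((-Q*h²)*Q + Q) = (Q + h) + (-Q²*h² + Q) = (Q + h) + (Q - Q²*h²) = h + 2*Q - Q²*h²)
884*v(-3*R(1)*(-3), -4) = 884*(-3*(-4 + 1)*(-3) + 2*(-4) - 1*(-4)²*(-3*(-4 + 1)*(-3))²) = 884*(-3*(-3)*(-3) - 8 - 1*16*(-3*(-3)*(-3))²) = 884*(9*(-3) - 8 - 1*16*(9*(-3))²) = 884*(-27 - 8 - 1*16*(-27)²) = 884*(-27 - 8 - 1*16*729) = 884*(-27 - 8 - 11664) = 884*(-11699) = -10341916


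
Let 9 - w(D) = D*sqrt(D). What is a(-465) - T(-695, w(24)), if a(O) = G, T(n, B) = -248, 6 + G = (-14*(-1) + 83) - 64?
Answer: 275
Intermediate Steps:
G = 27 (G = -6 + ((-14*(-1) + 83) - 64) = -6 + ((14 + 83) - 64) = -6 + (97 - 64) = -6 + 33 = 27)
w(D) = 9 - D**(3/2) (w(D) = 9 - D*sqrt(D) = 9 - D**(3/2))
a(O) = 27
a(-465) - T(-695, w(24)) = 27 - 1*(-248) = 27 + 248 = 275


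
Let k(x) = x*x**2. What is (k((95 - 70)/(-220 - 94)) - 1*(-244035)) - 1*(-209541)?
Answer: 14042324683319/30959144 ≈ 4.5358e+5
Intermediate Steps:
k(x) = x**3
(k((95 - 70)/(-220 - 94)) - 1*(-244035)) - 1*(-209541) = (((95 - 70)/(-220 - 94))**3 - 1*(-244035)) - 1*(-209541) = ((25/(-314))**3 + 244035) + 209541 = ((25*(-1/314))**3 + 244035) + 209541 = ((-25/314)**3 + 244035) + 209541 = (-15625/30959144 + 244035) + 209541 = 7555114690415/30959144 + 209541 = 14042324683319/30959144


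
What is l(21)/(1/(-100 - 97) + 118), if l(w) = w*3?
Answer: 12411/23245 ≈ 0.53392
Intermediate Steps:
l(w) = 3*w
l(21)/(1/(-100 - 97) + 118) = (3*21)/(1/(-100 - 97) + 118) = 63/(1/(-197) + 118) = 63/(-1/197 + 118) = 63/(23245/197) = (197/23245)*63 = 12411/23245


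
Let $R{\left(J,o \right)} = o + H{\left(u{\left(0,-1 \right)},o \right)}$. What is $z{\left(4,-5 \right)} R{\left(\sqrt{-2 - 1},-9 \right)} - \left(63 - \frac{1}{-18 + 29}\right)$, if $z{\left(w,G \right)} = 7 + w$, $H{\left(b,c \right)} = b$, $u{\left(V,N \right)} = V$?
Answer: $- \frac{1781}{11} \approx -161.91$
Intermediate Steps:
$R{\left(J,o \right)} = o$ ($R{\left(J,o \right)} = o + 0 = o$)
$z{\left(4,-5 \right)} R{\left(\sqrt{-2 - 1},-9 \right)} - \left(63 - \frac{1}{-18 + 29}\right) = \left(7 + 4\right) \left(-9\right) - \left(63 - \frac{1}{-18 + 29}\right) = 11 \left(-9\right) - \left(63 - \frac{1}{11}\right) = -99 + \left(\frac{1}{11} - 63\right) = -99 - \frac{692}{11} = - \frac{1781}{11}$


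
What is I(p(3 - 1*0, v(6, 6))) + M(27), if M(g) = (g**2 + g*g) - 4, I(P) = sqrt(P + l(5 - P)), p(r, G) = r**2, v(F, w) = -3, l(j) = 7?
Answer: 1458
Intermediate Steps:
I(P) = sqrt(7 + P) (I(P) = sqrt(P + 7) = sqrt(7 + P))
M(g) = -4 + 2*g**2 (M(g) = (g**2 + g**2) - 4 = 2*g**2 - 4 = -4 + 2*g**2)
I(p(3 - 1*0, v(6, 6))) + M(27) = sqrt(7 + (3 - 1*0)**2) + (-4 + 2*27**2) = sqrt(7 + (3 + 0)**2) + (-4 + 2*729) = sqrt(7 + 3**2) + (-4 + 1458) = sqrt(7 + 9) + 1454 = sqrt(16) + 1454 = 4 + 1454 = 1458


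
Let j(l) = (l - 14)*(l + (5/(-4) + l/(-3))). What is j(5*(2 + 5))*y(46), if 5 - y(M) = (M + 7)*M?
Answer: -4513215/4 ≈ -1.1283e+6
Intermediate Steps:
y(M) = 5 - M*(7 + M) (y(M) = 5 - (M + 7)*M = 5 - (7 + M)*M = 5 - M*(7 + M))
j(l) = (-14 + l)*(-5/4 + 2*l/3) (j(l) = (-14 + l)*(l + (5*(-1/4) + l*(-1/3))) = (-14 + l)*(l + (-5/4 - l/3)) = (-14 + l)*(-5/4 + 2*l/3))
j(5*(2 + 5))*y(46) = (35/2 - 635*(2 + 5)/12 + 2*(5*(2 + 5))**2/3)*(5 - 1*46**2 - 7*46) = (35/2 - 635*7/12 + 2*(5*7)**2/3)*(5 - 1*2116 - 322) = (35/2 - 127/12*35 + (2/3)*35**2)*(5 - 2116 - 322) = (35/2 - 4445/12 + (2/3)*1225)*(-2433) = (35/2 - 4445/12 + 2450/3)*(-2433) = (1855/4)*(-2433) = -4513215/4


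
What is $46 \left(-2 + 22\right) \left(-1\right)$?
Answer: $-920$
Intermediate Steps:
$46 \left(-2 + 22\right) \left(-1\right) = 46 \cdot 20 \left(-1\right) = 920 \left(-1\right) = -920$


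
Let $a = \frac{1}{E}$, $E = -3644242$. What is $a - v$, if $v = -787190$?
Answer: $\frac{2868710859979}{3644242} \approx 7.8719 \cdot 10^{5}$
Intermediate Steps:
$a = - \frac{1}{3644242}$ ($a = \frac{1}{-3644242} = - \frac{1}{3644242} \approx -2.7441 \cdot 10^{-7}$)
$a - v = - \frac{1}{3644242} - -787190 = - \frac{1}{3644242} + 787190 = \frac{2868710859979}{3644242}$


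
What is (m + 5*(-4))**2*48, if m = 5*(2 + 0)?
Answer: 4800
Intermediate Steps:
m = 10 (m = 5*2 = 10)
(m + 5*(-4))**2*48 = (10 + 5*(-4))**2*48 = (10 - 20)**2*48 = (-10)**2*48 = 100*48 = 4800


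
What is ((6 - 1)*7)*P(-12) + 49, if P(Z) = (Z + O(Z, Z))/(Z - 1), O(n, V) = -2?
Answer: 1127/13 ≈ 86.692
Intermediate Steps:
P(Z) = (-2 + Z)/(-1 + Z) (P(Z) = (Z - 2)/(Z - 1) = (-2 + Z)/(-1 + Z))
((6 - 1)*7)*P(-12) + 49 = ((6 - 1)*7)*((-2 - 12)/(-1 - 12)) + 49 = (5*7)*(-14/(-13)) + 49 = 35*(-1/13*(-14)) + 49 = 35*(14/13) + 49 = 490/13 + 49 = 1127/13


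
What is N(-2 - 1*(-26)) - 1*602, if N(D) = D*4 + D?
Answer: -482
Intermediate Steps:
N(D) = 5*D (N(D) = 4*D + D = 5*D)
N(-2 - 1*(-26)) - 1*602 = 5*(-2 - 1*(-26)) - 1*602 = 5*(-2 + 26) - 602 = 5*24 - 602 = 120 - 602 = -482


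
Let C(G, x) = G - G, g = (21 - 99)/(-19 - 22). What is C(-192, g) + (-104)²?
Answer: 10816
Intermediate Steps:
g = 78/41 (g = -78/(-41) = -78*(-1/41) = 78/41 ≈ 1.9024)
C(G, x) = 0
C(-192, g) + (-104)² = 0 + (-104)² = 0 + 10816 = 10816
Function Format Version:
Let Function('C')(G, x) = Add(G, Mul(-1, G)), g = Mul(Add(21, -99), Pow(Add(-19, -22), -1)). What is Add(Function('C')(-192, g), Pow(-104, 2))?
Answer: 10816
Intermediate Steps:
g = Rational(78, 41) (g = Mul(-78, Pow(-41, -1)) = Mul(-78, Rational(-1, 41)) = Rational(78, 41) ≈ 1.9024)
Function('C')(G, x) = 0
Add(Function('C')(-192, g), Pow(-104, 2)) = Add(0, Pow(-104, 2)) = Add(0, 10816) = 10816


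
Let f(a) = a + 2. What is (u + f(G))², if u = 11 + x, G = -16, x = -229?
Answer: 53824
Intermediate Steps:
f(a) = 2 + a
u = -218 (u = 11 - 229 = -218)
(u + f(G))² = (-218 + (2 - 16))² = (-218 - 14)² = (-232)² = 53824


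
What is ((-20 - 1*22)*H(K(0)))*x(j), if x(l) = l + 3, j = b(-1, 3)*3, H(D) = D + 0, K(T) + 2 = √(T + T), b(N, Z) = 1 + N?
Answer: 252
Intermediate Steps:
K(T) = -2 + √2*√T (K(T) = -2 + √(T + T) = -2 + √(2*T) = -2 + √2*√T)
H(D) = D
j = 0 (j = (1 - 1)*3 = 0*3 = 0)
x(l) = 3 + l
((-20 - 1*22)*H(K(0)))*x(j) = ((-20 - 1*22)*(-2 + √2*√0))*(3 + 0) = ((-20 - 22)*(-2 + √2*0))*3 = -42*(-2 + 0)*3 = -42*(-2)*3 = 84*3 = 252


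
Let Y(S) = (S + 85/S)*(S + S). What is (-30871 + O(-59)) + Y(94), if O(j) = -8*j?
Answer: -12557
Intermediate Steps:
Y(S) = 2*S*(S + 85/S) (Y(S) = (S + 85/S)*(2*S) = 2*S*(S + 85/S))
(-30871 + O(-59)) + Y(94) = (-30871 - 8*(-59)) + (170 + 2*94**2) = (-30871 + 472) + (170 + 2*8836) = -30399 + (170 + 17672) = -30399 + 17842 = -12557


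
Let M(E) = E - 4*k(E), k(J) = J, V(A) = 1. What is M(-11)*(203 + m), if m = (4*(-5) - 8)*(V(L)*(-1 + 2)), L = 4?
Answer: 5775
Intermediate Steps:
m = -28 (m = (4*(-5) - 8)*(1*(-1 + 2)) = (-20 - 8)*(1*1) = -28*1 = -28)
M(E) = -3*E (M(E) = E - 4*E = -3*E)
M(-11)*(203 + m) = (-3*(-11))*(203 - 28) = 33*175 = 5775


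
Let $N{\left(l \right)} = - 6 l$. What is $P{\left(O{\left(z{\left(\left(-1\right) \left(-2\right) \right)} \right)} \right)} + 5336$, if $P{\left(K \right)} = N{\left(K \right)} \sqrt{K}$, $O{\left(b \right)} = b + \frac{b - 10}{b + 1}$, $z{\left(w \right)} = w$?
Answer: $5336 + \frac{4 i \sqrt{6}}{3} \approx 5336.0 + 3.266 i$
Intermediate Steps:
$O{\left(b \right)} = b + \frac{-10 + b}{1 + b}$
$P{\left(K \right)} = - 6 K^{\frac{3}{2}}$ ($P{\left(K \right)} = - 6 K \sqrt{K} = - 6 K^{\frac{3}{2}}$)
$P{\left(O{\left(z{\left(\left(-1\right) \left(-2\right) \right)} \right)} \right)} + 5336 = - 6 \left(\frac{-10 + \left(\left(-1\right) \left(-2\right)\right)^{2} + 2 \left(\left(-1\right) \left(-2\right)\right)}{1 - -2}\right)^{\frac{3}{2}} + 5336 = - 6 \left(\frac{-10 + 2^{2} + 2 \cdot 2}{1 + 2}\right)^{\frac{3}{2}} + 5336 = - 6 \left(\frac{-10 + 4 + 4}{3}\right)^{\frac{3}{2}} + 5336 = - 6 \left(\frac{1}{3} \left(-2\right)\right)^{\frac{3}{2}} + 5336 = - 6 \left(- \frac{2}{3}\right)^{\frac{3}{2}} + 5336 = - 6 \left(- \frac{2 i \sqrt{6}}{9}\right) + 5336 = \frac{4 i \sqrt{6}}{3} + 5336 = 5336 + \frac{4 i \sqrt{6}}{3}$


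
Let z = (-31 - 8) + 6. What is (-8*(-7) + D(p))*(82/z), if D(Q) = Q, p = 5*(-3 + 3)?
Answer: -4592/33 ≈ -139.15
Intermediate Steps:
z = -33 (z = -39 + 6 = -33)
p = 0 (p = 5*0 = 0)
(-8*(-7) + D(p))*(82/z) = (-8*(-7) + 0)*(82/(-33)) = (56 + 0)*(82*(-1/33)) = 56*(-82/33) = -4592/33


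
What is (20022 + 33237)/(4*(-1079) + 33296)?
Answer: 17753/9660 ≈ 1.8378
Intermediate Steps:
(20022 + 33237)/(4*(-1079) + 33296) = 53259/(-4316 + 33296) = 53259/28980 = 53259*(1/28980) = 17753/9660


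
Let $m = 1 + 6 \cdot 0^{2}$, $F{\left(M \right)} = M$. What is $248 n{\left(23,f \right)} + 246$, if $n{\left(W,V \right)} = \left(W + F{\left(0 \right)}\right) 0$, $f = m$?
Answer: $246$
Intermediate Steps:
$m = 1$ ($m = 1 + 6 \cdot 0 = 1 + 0 = 1$)
$f = 1$
$n{\left(W,V \right)} = 0$ ($n{\left(W,V \right)} = \left(W + 0\right) 0 = W 0 = 0$)
$248 n{\left(23,f \right)} + 246 = 248 \cdot 0 + 246 = 0 + 246 = 246$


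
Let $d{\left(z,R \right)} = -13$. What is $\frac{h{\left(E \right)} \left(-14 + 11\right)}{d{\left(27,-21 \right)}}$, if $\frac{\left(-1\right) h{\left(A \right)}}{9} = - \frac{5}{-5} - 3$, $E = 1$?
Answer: $\frac{54}{13} \approx 4.1538$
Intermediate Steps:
$h{\left(A \right)} = 18$ ($h{\left(A \right)} = - 9 \left(- \frac{5}{-5} - 3\right) = - 9 \left(\left(-5\right) \left(- \frac{1}{5}\right) - 3\right) = - 9 \left(1 - 3\right) = \left(-9\right) \left(-2\right) = 18$)
$\frac{h{\left(E \right)} \left(-14 + 11\right)}{d{\left(27,-21 \right)}} = \frac{18 \left(-14 + 11\right)}{-13} = 18 \left(-3\right) \left(- \frac{1}{13}\right) = \left(-54\right) \left(- \frac{1}{13}\right) = \frac{54}{13}$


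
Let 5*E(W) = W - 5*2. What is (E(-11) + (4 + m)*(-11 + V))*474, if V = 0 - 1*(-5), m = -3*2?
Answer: 18486/5 ≈ 3697.2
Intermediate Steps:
m = -6
E(W) = -2 + W/5 (E(W) = (W - 5*2)/5 = (W - 10)/5 = (-10 + W)/5 = -2 + W/5)
V = 5 (V = 0 + 5 = 5)
(E(-11) + (4 + m)*(-11 + V))*474 = ((-2 + (1/5)*(-11)) + (4 - 6)*(-11 + 5))*474 = ((-2 - 11/5) - 2*(-6))*474 = (-21/5 + 12)*474 = (39/5)*474 = 18486/5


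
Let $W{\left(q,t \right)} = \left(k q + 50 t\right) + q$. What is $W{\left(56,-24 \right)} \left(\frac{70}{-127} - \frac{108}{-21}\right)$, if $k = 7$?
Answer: $- \frac{3069664}{889} \approx -3452.9$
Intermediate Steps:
$W{\left(q,t \right)} = 8 q + 50 t$ ($W{\left(q,t \right)} = \left(7 q + 50 t\right) + q = 8 q + 50 t$)
$W{\left(56,-24 \right)} \left(\frac{70}{-127} - \frac{108}{-21}\right) = \left(8 \cdot 56 + 50 \left(-24\right)\right) \left(\frac{70}{-127} - \frac{108}{-21}\right) = \left(448 - 1200\right) \left(70 \left(- \frac{1}{127}\right) - - \frac{36}{7}\right) = - 752 \left(- \frac{70}{127} + \frac{36}{7}\right) = \left(-752\right) \frac{4082}{889} = - \frac{3069664}{889}$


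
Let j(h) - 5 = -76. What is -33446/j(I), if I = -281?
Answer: 33446/71 ≈ 471.07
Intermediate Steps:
j(h) = -71 (j(h) = 5 - 76 = -71)
-33446/j(I) = -33446/(-71) = -33446*(-1/71) = 33446/71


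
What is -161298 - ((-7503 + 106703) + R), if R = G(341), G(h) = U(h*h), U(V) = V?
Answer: -376779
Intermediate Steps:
G(h) = h**2 (G(h) = h*h = h**2)
R = 116281 (R = 341**2 = 116281)
-161298 - ((-7503 + 106703) + R) = -161298 - ((-7503 + 106703) + 116281) = -161298 - (99200 + 116281) = -161298 - 1*215481 = -161298 - 215481 = -376779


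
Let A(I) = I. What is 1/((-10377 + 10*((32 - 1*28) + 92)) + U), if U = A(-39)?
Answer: -1/9456 ≈ -0.00010575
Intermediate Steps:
U = -39
1/((-10377 + 10*((32 - 1*28) + 92)) + U) = 1/((-10377 + 10*((32 - 1*28) + 92)) - 39) = 1/((-10377 + 10*((32 - 28) + 92)) - 39) = 1/((-10377 + 10*(4 + 92)) - 39) = 1/((-10377 + 10*96) - 39) = 1/((-10377 + 960) - 39) = 1/(-9417 - 39) = 1/(-9456) = -1/9456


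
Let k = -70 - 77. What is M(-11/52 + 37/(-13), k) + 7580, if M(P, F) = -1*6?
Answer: 7574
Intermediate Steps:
k = -147
M(P, F) = -6
M(-11/52 + 37/(-13), k) + 7580 = -6 + 7580 = 7574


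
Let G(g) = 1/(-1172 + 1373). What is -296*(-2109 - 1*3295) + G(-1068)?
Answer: 321516385/201 ≈ 1.5996e+6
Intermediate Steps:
G(g) = 1/201
-296*(-2109 - 1*3295) + G(-1068) = -296*(-2109 - 1*3295) + 1/201 = -296*(-2109 - 3295) + 1/201 = -296*(-5404) + 1/201 = 1599584 + 1/201 = 321516385/201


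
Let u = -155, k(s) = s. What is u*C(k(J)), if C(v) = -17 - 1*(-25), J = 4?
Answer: -1240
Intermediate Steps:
C(v) = 8 (C(v) = -17 + 25 = 8)
u*C(k(J)) = -155*8 = -1240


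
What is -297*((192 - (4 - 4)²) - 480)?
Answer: 85536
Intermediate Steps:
-297*((192 - (4 - 4)²) - 480) = -297*((192 - 1*0²) - 480) = -297*((192 - 1*0) - 480) = -297*((192 + 0) - 480) = -297*(192 - 480) = -297*(-288) = 85536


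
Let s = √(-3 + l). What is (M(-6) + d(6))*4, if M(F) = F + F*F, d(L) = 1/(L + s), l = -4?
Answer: 5184/43 - 4*I*√7/43 ≈ 120.56 - 0.24612*I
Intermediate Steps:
s = I*√7 (s = √(-3 - 4) = √(-7) = I*√7 ≈ 2.6458*I)
d(L) = 1/(L + I*√7)
M(F) = F + F²
(M(-6) + d(6))*4 = (-6*(1 - 6) + 1/(6 + I*√7))*4 = (-6*(-5) + 1/(6 + I*√7))*4 = (30 + 1/(6 + I*√7))*4 = 120 + 4/(6 + I*√7)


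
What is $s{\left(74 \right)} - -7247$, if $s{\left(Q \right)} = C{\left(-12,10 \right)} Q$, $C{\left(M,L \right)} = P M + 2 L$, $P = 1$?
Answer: $7839$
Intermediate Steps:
$C{\left(M,L \right)} = M + 2 L$ ($C{\left(M,L \right)} = 1 M + 2 L = M + 2 L$)
$s{\left(Q \right)} = 8 Q$ ($s{\left(Q \right)} = \left(-12 + 2 \cdot 10\right) Q = \left(-12 + 20\right) Q = 8 Q$)
$s{\left(74 \right)} - -7247 = 8 \cdot 74 - -7247 = 592 + 7247 = 7839$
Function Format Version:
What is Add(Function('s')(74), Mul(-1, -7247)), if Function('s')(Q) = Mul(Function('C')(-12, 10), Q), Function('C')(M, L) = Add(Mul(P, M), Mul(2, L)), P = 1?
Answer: 7839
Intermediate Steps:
Function('C')(M, L) = Add(M, Mul(2, L)) (Function('C')(M, L) = Add(Mul(1, M), Mul(2, L)) = Add(M, Mul(2, L)))
Function('s')(Q) = Mul(8, Q) (Function('s')(Q) = Mul(Add(-12, Mul(2, 10)), Q) = Mul(Add(-12, 20), Q) = Mul(8, Q))
Add(Function('s')(74), Mul(-1, -7247)) = Add(Mul(8, 74), Mul(-1, -7247)) = Add(592, 7247) = 7839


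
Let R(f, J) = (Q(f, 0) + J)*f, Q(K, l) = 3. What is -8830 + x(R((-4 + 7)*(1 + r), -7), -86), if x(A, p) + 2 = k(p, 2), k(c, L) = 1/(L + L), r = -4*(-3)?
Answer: -35327/4 ≈ -8831.8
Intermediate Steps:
r = 12
k(c, L) = 1/(2*L)
R(f, J) = f*(3 + J) (R(f, J) = (3 + J)*f = f*(3 + J))
x(A, p) = -7/4 (x(A, p) = -2 + (½)/2 = -2 + (½)*(½) = -2 + ¼ = -7/4)
-8830 + x(R((-4 + 7)*(1 + r), -7), -86) = -8830 - 7/4 = -35327/4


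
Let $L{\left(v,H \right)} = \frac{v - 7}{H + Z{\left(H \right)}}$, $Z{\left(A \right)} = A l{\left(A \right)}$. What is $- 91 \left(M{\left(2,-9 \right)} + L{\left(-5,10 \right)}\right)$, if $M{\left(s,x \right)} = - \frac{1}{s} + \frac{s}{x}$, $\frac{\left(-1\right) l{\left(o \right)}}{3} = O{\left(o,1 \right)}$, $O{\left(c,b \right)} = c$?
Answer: $\frac{161707}{2610} \approx 61.957$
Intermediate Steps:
$l{\left(o \right)} = - 3 o$
$Z{\left(A \right)} = - 3 A^{2}$ ($Z{\left(A \right)} = A \left(- 3 A\right) = - 3 A^{2}$)
$L{\left(v,H \right)} = \frac{-7 + v}{H - 3 H^{2}}$ ($L{\left(v,H \right)} = \frac{v - 7}{H - 3 H^{2}} = \frac{-7 + v}{H - 3 H^{2}}$)
$- 91 \left(M{\left(2,-9 \right)} + L{\left(-5,10 \right)}\right) = - 91 \left(\left(- \frac{1}{2} + \frac{2}{-9}\right) + \frac{-7 - 5}{10 \left(1 - 30\right)}\right) = - 91 \left(\left(\left(-1\right) \frac{1}{2} + 2 \left(- \frac{1}{9}\right)\right) + \frac{1}{10} \frac{1}{1 - 30} \left(-12\right)\right) = - 91 \left(\left(- \frac{1}{2} - \frac{2}{9}\right) + \frac{1}{10} \frac{1}{-29} \left(-12\right)\right) = - 91 \left(- \frac{13}{18} + \frac{1}{10} \left(- \frac{1}{29}\right) \left(-12\right)\right) = - 91 \left(- \frac{13}{18} + \frac{6}{145}\right) = \left(-91\right) \left(- \frac{1777}{2610}\right) = \frac{161707}{2610}$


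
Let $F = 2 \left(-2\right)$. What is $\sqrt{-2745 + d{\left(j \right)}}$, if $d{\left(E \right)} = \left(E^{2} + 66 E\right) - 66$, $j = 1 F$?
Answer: $i \sqrt{3059} \approx 55.308 i$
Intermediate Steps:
$F = -4$
$j = -4$ ($j = 1 \left(-4\right) = -4$)
$d{\left(E \right)} = -66 + E^{2} + 66 E$
$\sqrt{-2745 + d{\left(j \right)}} = \sqrt{-2745 + \left(-66 + \left(-4\right)^{2} + 66 \left(-4\right)\right)} = \sqrt{-2745 - 314} = \sqrt{-3059} = i \sqrt{3059}$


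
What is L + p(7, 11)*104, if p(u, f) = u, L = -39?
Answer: 689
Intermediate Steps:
L + p(7, 11)*104 = -39 + 7*104 = -39 + 728 = 689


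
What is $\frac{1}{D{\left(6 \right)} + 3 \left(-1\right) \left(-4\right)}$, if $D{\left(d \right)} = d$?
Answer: $\frac{1}{18} \approx 0.055556$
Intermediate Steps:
$\frac{1}{D{\left(6 \right)} + 3 \left(-1\right) \left(-4\right)} = \frac{1}{6 + 3 \left(-1\right) \left(-4\right)} = \frac{1}{6 - -12} = \frac{1}{6 + 12} = \frac{1}{18}$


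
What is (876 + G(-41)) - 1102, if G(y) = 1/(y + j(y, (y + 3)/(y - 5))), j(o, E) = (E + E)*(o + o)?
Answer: -917357/4059 ≈ -226.01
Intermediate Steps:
j(o, E) = 4*E*o (j(o, E) = (2*E)*(2*o) = 4*E*o)
G(y) = 1/(y + 4*y*(3 + y)/(-5 + y)) (G(y) = 1/(y + 4*((y + 3)/(y - 5))*y) = 1/(y + 4*((3 + y)/(-5 + y))*y) = 1/(y + 4*y*(3 + y)/(-5 + y)))
(876 + G(-41)) - 1102 = (876 + (-5 - 41)/((-41)*(7 + 5*(-41)))) - 1102 = (876 - 1/41*(-46)/(7 - 205)) - 1102 = (876 - 1/41*(-46)/(-198)) - 1102 = (876 - 1/41*(-1/198)*(-46)) - 1102 = (876 - 23/4059) - 1102 = 3555661/4059 - 1102 = -917357/4059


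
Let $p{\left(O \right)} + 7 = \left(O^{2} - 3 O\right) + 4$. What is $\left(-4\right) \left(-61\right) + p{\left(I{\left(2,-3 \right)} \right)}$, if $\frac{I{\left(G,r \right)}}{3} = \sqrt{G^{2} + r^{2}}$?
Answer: $358 - 9 \sqrt{13} \approx 325.55$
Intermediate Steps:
$I{\left(G,r \right)} = 3 \sqrt{G^{2} + r^{2}}$
$p{\left(O \right)} = -3 + O^{2} - 3 O$ ($p{\left(O \right)} = -7 + \left(\left(O^{2} - 3 O\right) + 4\right) = -7 + \left(4 + O^{2} - 3 O\right) = -3 + O^{2} - 3 O$)
$\left(-4\right) \left(-61\right) + p{\left(I{\left(2,-3 \right)} \right)} = \left(-4\right) \left(-61\right) - \left(3 - 117 + 3 \cdot 3 \sqrt{2^{2} + \left(-3\right)^{2}}\right) = 244 - \left(3 - 117 + 3 \cdot 3 \sqrt{4 + 9}\right) = 244 - \left(3 - 117 + 3 \cdot 3 \sqrt{13}\right) = 244 - \left(-114 + 9 \sqrt{13}\right) = 244 + \left(114 - 9 \sqrt{13}\right) = 358 - 9 \sqrt{13}$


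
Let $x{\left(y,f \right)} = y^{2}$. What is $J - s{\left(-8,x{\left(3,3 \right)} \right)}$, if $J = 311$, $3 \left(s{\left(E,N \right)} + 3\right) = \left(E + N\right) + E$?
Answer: $\frac{949}{3} \approx 316.33$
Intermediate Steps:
$s{\left(E,N \right)} = -3 + \frac{N}{3} + \frac{2 E}{3}$ ($s{\left(E,N \right)} = -3 + \frac{\left(E + N\right) + E}{3} = -3 + \frac{N + 2 E}{3} = -3 + \left(\frac{N}{3} + \frac{2 E}{3}\right) = -3 + \frac{N}{3} + \frac{2 E}{3}$)
$J - s{\left(-8,x{\left(3,3 \right)} \right)} = 311 - \left(-3 + \frac{3^{2}}{3} + \frac{2}{3} \left(-8\right)\right) = 311 - \left(-3 + \frac{1}{3} \cdot 9 - \frac{16}{3}\right) = 311 - \left(-3 + 3 - \frac{16}{3}\right) = 311 - - \frac{16}{3} = 311 + \frac{16}{3} = \frac{949}{3}$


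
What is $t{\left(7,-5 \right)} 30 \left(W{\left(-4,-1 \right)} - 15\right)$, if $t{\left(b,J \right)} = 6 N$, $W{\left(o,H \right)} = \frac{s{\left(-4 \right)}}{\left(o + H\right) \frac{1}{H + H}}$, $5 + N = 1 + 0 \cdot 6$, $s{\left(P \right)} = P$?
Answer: $11952$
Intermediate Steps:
$N = -4$ ($N = -5 + \left(1 + 0 \cdot 6\right) = -5 + \left(1 + 0\right) = -5 + 1 = -4$)
$W{\left(o,H \right)} = - \frac{8 H}{H + o}$ ($W{\left(o,H \right)} = - \frac{4}{\left(o + H\right) \frac{1}{H + H}} = - \frac{4}{\left(H + o\right) \frac{1}{2 H}} = - \frac{4}{\frac{1}{2} \frac{1}{H} \left(H + o\right)} = - 4 \frac{2 H}{H + o} = - \frac{8 H}{H + o}$)
$t{\left(b,J \right)} = -24$ ($t{\left(b,J \right)} = 6 \left(-4\right) = -24$)
$t{\left(7,-5 \right)} 30 \left(W{\left(-4,-1 \right)} - 15\right) = \left(-24\right) 30 \left(\left(-8\right) \left(-1\right) \frac{1}{-1 - 4} - 15\right) = - 720 \left(\left(-8\right) \left(-1\right) \frac{1}{-5} - 15\right) = - 720 \left(\left(-8\right) \left(-1\right) \left(- \frac{1}{5}\right) - 15\right) = - 720 \left(- \frac{8}{5} - 15\right) = \left(-720\right) \left(- \frac{83}{5}\right) = 11952$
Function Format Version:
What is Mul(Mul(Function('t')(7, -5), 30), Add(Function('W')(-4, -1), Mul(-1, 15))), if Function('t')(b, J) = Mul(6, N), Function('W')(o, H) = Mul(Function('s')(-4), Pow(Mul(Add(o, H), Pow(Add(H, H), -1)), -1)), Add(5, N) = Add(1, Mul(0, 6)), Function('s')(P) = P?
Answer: 11952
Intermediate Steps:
N = -4 (N = Add(-5, Add(1, Mul(0, 6))) = Add(-5, Add(1, 0)) = Add(-5, 1) = -4)
Function('W')(o, H) = Mul(-8, H, Pow(Add(H, o), -1)) (Function('W')(o, H) = Mul(-4, Pow(Mul(Add(o, H), Pow(Add(H, H), -1)), -1)) = Mul(-4, Pow(Mul(Add(H, o), Pow(Mul(2, H), -1)), -1)) = Mul(-4, Pow(Mul(Add(H, o), Mul(Rational(1, 2), Pow(H, -1))), -1)) = Mul(-4, Pow(Mul(Rational(1, 2), Pow(H, -1), Add(H, o)), -1)) = Mul(-4, Mul(2, H, Pow(Add(H, o), -1))) = Mul(-8, H, Pow(Add(H, o), -1)))
Function('t')(b, J) = -24 (Function('t')(b, J) = Mul(6, -4) = -24)
Mul(Mul(Function('t')(7, -5), 30), Add(Function('W')(-4, -1), Mul(-1, 15))) = Mul(Mul(-24, 30), Add(Mul(-8, -1, Pow(Add(-1, -4), -1)), Mul(-1, 15))) = Mul(-720, Add(Mul(-8, -1, Pow(-5, -1)), -15)) = Mul(-720, Add(Mul(-8, -1, Rational(-1, 5)), -15)) = Mul(-720, Add(Rational(-8, 5), -15)) = Mul(-720, Rational(-83, 5)) = 11952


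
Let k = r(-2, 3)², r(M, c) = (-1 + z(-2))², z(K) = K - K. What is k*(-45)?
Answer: -45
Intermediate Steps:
z(K) = 0
r(M, c) = 1 (r(M, c) = (-1 + 0)² = (-1)² = 1)
k = 1 (k = 1² = 1)
k*(-45) = 1*(-45) = -45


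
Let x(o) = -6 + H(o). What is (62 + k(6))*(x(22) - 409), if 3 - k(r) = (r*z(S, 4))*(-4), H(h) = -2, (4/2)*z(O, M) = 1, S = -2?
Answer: -32109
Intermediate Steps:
z(O, M) = ½ (z(O, M) = (½)*1 = ½)
x(o) = -8 (x(o) = -6 - 2 = -8)
k(r) = 3 + 2*r (k(r) = 3 - r*(½)*(-4) = 3 - r/2*(-4) = 3 - (-2)*r = 3 + 2*r)
(62 + k(6))*(x(22) - 409) = (62 + (3 + 2*6))*(-8 - 409) = (62 + (3 + 12))*(-417) = (62 + 15)*(-417) = 77*(-417) = -32109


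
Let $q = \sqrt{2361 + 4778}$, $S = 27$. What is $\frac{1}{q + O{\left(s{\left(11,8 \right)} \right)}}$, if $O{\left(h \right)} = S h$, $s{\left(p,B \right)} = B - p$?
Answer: $\frac{81}{578} + \frac{11 \sqrt{59}}{578} \approx 0.28632$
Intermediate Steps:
$O{\left(h \right)} = 27 h$
$q = 11 \sqrt{59}$ ($q = \sqrt{7139} = 11 \sqrt{59} \approx 84.493$)
$\frac{1}{q + O{\left(s{\left(11,8 \right)} \right)}} = \frac{1}{11 \sqrt{59} + 27 \left(8 - 11\right)} = \frac{1}{11 \sqrt{59} + 27 \left(-3\right)} = \frac{1}{11 \sqrt{59} - 81} = \frac{1}{-81 + 11 \sqrt{59}}$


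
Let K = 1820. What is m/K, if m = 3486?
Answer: 249/130 ≈ 1.9154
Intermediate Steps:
m/K = 3486/1820 = 3486*(1/1820) = 249/130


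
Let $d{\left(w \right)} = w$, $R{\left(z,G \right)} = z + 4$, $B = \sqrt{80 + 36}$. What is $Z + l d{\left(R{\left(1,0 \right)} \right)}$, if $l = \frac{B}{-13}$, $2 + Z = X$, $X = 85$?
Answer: $83 - \frac{10 \sqrt{29}}{13} \approx 78.858$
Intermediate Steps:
$B = 2 \sqrt{29}$ ($B = \sqrt{116} = 2 \sqrt{29} \approx 10.77$)
$R{\left(z,G \right)} = 4 + z$
$Z = 83$ ($Z = -2 + 85 = 83$)
$l = - \frac{2 \sqrt{29}}{13}$ ($l = \frac{2 \sqrt{29}}{-13} = 2 \sqrt{29} \left(- \frac{1}{13}\right) = - \frac{2 \sqrt{29}}{13} \approx -0.82849$)
$Z + l d{\left(R{\left(1,0 \right)} \right)} = 83 + - \frac{2 \sqrt{29}}{13} \left(4 + 1\right) = 83 + - \frac{2 \sqrt{29}}{13} \cdot 5 = 83 - \frac{10 \sqrt{29}}{13}$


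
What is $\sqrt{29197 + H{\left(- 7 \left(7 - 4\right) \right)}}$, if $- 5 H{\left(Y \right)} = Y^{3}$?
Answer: $\frac{\sqrt{776230}}{5} \approx 176.21$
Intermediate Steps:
$H{\left(Y \right)} = - \frac{Y^{3}}{5}$
$\sqrt{29197 + H{\left(- 7 \left(7 - 4\right) \right)}} = \sqrt{29197 - \frac{\left(- 7 \left(7 - 4\right)\right)^{3}}{5}} = \sqrt{29197 - \frac{\left(\left(-7\right) 3\right)^{3}}{5}} = \sqrt{29197 - \frac{\left(-21\right)^{3}}{5}} = \sqrt{29197 - - \frac{9261}{5}} = \sqrt{29197 + \frac{9261}{5}} = \sqrt{\frac{155246}{5}} = \frac{\sqrt{776230}}{5}$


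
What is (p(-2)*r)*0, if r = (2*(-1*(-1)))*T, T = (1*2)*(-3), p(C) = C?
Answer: 0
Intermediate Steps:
T = -6 (T = 2*(-3) = -6)
r = -12 (r = (2*(-1*(-1)))*(-6) = (2*1)*(-6) = 2*(-6) = -12)
(p(-2)*r)*0 = -2*(-12)*0 = 24*0 = 0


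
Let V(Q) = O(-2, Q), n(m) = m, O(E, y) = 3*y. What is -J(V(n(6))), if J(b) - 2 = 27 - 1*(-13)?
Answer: -42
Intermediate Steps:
V(Q) = 3*Q
J(b) = 42 (J(b) = 2 + (27 - 1*(-13)) = 2 + (27 + 13) = 2 + 40 = 42)
-J(V(n(6))) = -1*42 = -42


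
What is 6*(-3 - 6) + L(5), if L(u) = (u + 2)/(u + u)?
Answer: -533/10 ≈ -53.300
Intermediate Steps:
L(u) = (2 + u)/(2*u) (L(u) = (2 + u)/((2*u)) = (2 + u)*(1/(2*u)) = (2 + u)/(2*u))
6*(-3 - 6) + L(5) = 6*(-3 - 6) + (1/2)*(2 + 5)/5 = 6*(-9) + (1/2)*(1/5)*7 = -54 + 7/10 = -533/10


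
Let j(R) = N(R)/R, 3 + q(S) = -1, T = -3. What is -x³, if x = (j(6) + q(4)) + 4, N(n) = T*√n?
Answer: 3*√6/4 ≈ 1.8371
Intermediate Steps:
q(S) = -4 (q(S) = -3 - 1 = -4)
N(n) = -3*√n
j(R) = -3/√R (j(R) = (-3*√R)/R = -3/√R)
x = -√6/2 (x = (-√6/2 - 4) + 4 = (-4 - √6/2) + 4 = -√6/2 ≈ -1.2247)
-x³ = -(-√6/2)³ = -(-3)*√6/4 = 3*√6/4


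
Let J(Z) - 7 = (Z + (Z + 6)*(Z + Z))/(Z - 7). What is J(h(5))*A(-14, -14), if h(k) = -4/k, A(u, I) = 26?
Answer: 1062/5 ≈ 212.40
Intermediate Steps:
J(Z) = 7 + (Z + 2*Z*(6 + Z))/(-7 + Z) (J(Z) = 7 + (Z + (Z + 6)*(Z + Z))/(Z - 7) = 7 + (Z + (6 + Z)*(2*Z))/(-7 + Z) = 7 + (Z + 2*Z*(6 + Z))/(-7 + Z))
J(h(5))*A(-14, -14) = ((-49 + 2*(-4/5)² + 20*(-4/5))/(-7 - 4/5))*26 = ((-49 + 2*(-4*⅕)² + 20*(-4*⅕))/(-7 - 4*⅕))*26 = ((-49 + 2*(-⅘)² + 20*(-⅘))/(-7 - ⅘))*26 = ((-49 + 2*(16/25) - 16)/(-39/5))*26 = -5*(-49 + 32/25 - 16)/39*26 = -5/39*(-1593/25)*26 = (531/65)*26 = 1062/5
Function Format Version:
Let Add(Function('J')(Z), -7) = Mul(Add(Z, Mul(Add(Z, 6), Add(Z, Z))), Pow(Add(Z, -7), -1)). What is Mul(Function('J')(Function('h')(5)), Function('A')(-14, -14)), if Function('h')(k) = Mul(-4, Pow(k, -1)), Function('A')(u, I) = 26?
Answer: Rational(1062, 5) ≈ 212.40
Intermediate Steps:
Function('J')(Z) = Add(7, Mul(Pow(Add(-7, Z), -1), Add(Z, Mul(2, Z, Add(6, Z))))) (Function('J')(Z) = Add(7, Mul(Add(Z, Mul(Add(Z, 6), Add(Z, Z))), Pow(Add(Z, -7), -1))) = Add(7, Mul(Add(Z, Mul(Add(6, Z), Mul(2, Z))), Pow(Add(-7, Z), -1))) = Add(7, Mul(Add(Z, Mul(2, Z, Add(6, Z))), Pow(Add(-7, Z), -1))) = Add(7, Mul(Pow(Add(-7, Z), -1), Add(Z, Mul(2, Z, Add(6, Z))))))
Mul(Function('J')(Function('h')(5)), Function('A')(-14, -14)) = Mul(Mul(Pow(Add(-7, Mul(-4, Pow(5, -1))), -1), Add(-49, Mul(2, Pow(Mul(-4, Pow(5, -1)), 2)), Mul(20, Mul(-4, Pow(5, -1))))), 26) = Mul(Mul(Pow(Add(-7, Mul(-4, Rational(1, 5))), -1), Add(-49, Mul(2, Pow(Mul(-4, Rational(1, 5)), 2)), Mul(20, Mul(-4, Rational(1, 5))))), 26) = Mul(Mul(Pow(Add(-7, Rational(-4, 5)), -1), Add(-49, Mul(2, Pow(Rational(-4, 5), 2)), Mul(20, Rational(-4, 5)))), 26) = Mul(Mul(Pow(Rational(-39, 5), -1), Add(-49, Mul(2, Rational(16, 25)), -16)), 26) = Mul(Mul(Rational(-5, 39), Add(-49, Rational(32, 25), -16)), 26) = Mul(Mul(Rational(-5, 39), Rational(-1593, 25)), 26) = Mul(Rational(531, 65), 26) = Rational(1062, 5)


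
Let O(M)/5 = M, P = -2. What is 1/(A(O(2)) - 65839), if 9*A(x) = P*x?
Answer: -9/592571 ≈ -1.5188e-5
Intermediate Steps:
O(M) = 5*M
A(x) = -2*x/9 (A(x) = (-2*x)/9 = -2*x/9)
1/(A(O(2)) - 65839) = 1/(-10*2/9 - 65839) = 1/(-2/9*10 - 65839) = 1/(-20/9 - 65839) = 1/(-592571/9) = -9/592571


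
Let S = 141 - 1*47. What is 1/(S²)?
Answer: 1/8836 ≈ 0.00011317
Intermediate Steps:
S = 94 (S = 141 - 47 = 94)
1/(S²) = 1/(94²) = 1/8836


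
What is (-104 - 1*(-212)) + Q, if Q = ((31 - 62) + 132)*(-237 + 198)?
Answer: -3831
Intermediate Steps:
Q = -3939 (Q = (-31 + 132)*(-39) = 101*(-39) = -3939)
(-104 - 1*(-212)) + Q = (-104 - 1*(-212)) - 3939 = (-104 + 212) - 3939 = 108 - 3939 = -3831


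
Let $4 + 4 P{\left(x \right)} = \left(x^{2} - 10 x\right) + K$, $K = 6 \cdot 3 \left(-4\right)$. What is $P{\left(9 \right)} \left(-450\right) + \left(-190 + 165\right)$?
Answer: $\frac{19075}{2} \approx 9537.5$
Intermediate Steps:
$K = -72$ ($K = 18 \left(-4\right) = -72$)
$P{\left(x \right)} = -19 - \frac{5 x}{2} + \frac{x^{2}}{4}$ ($P{\left(x \right)} = -1 + \frac{\left(x^{2} - 10 x\right) - 72}{4} = -1 + \frac{-72 + x^{2} - 10 x}{4} = -1 - \left(18 - \frac{x^{2}}{4} + \frac{5 x}{2}\right) = -19 - \frac{5 x}{2} + \frac{x^{2}}{4}$)
$P{\left(9 \right)} \left(-450\right) + \left(-190 + 165\right) = \left(-19 - \frac{45}{2} + \frac{9^{2}}{4}\right) \left(-450\right) + \left(-190 + 165\right) = \left(-19 - \frac{45}{2} + \frac{1}{4} \cdot 81\right) \left(-450\right) - 25 = \left(-19 - \frac{45}{2} + \frac{81}{4}\right) \left(-450\right) - 25 = \left(- \frac{85}{4}\right) \left(-450\right) - 25 = \frac{19125}{2} - 25 = \frac{19075}{2}$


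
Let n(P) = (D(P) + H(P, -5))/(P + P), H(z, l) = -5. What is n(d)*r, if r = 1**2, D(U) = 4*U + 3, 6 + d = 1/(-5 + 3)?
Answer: 28/13 ≈ 2.1538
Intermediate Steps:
d = -13/2 (d = -6 + 1/(-5 + 3) = -6 + 1/(-2) = -6 - 1/2 = -13/2 ≈ -6.5000)
D(U) = 3 + 4*U
r = 1
n(P) = (-2 + 4*P)/(2*P) (n(P) = ((3 + 4*P) - 5)/(P + P) = (-2 + 4*P)/((2*P)) = (-2 + 4*P)*(1/(2*P)) = (-2 + 4*P)/(2*P))
n(d)*r = (2 - 1/(-13/2))*1 = (2 - 1*(-2/13))*1 = (2 + 2/13)*1 = (28/13)*1 = 28/13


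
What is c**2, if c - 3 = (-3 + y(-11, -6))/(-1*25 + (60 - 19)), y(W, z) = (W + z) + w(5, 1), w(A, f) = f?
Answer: 841/256 ≈ 3.2852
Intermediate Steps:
y(W, z) = 1 + W + z (y(W, z) = (W + z) + 1 = 1 + W + z)
c = 29/16 (c = 3 + (-3 + (1 - 11 - 6))/(-1*25 + (60 - 19)) = 3 + (-3 - 16)/(-25 + 41) = 3 - 19/16 = 29/16 ≈ 1.8125)
c**2 = (29/16)**2 = 841/256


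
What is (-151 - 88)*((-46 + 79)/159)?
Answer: -2629/53 ≈ -49.604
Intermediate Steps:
(-151 - 88)*((-46 + 79)/159) = -7887/159 = -239*11/53 = -2629/53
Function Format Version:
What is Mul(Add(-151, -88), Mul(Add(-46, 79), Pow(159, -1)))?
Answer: Rational(-2629, 53) ≈ -49.604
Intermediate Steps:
Mul(Add(-151, -88), Mul(Add(-46, 79), Pow(159, -1))) = Mul(-239, Mul(33, Rational(1, 159))) = Mul(-239, Rational(11, 53)) = Rational(-2629, 53)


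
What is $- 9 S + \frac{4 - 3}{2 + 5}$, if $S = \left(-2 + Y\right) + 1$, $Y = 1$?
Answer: $\frac{1}{7} \approx 0.14286$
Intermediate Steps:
$S = 0$ ($S = \left(-2 + 1\right) + 1 = -1 + 1 = 0$)
$- 9 S + \frac{4 - 3}{2 + 5} = \left(-9\right) 0 + \frac{4 - 3}{2 + 5} = 0 + 1 \cdot \frac{1}{7} = 0 + \frac{1}{7} = \frac{1}{7}$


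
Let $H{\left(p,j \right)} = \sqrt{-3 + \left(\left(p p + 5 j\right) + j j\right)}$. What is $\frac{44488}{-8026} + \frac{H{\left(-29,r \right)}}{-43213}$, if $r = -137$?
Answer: $- \frac{22244}{4013} - \frac{\sqrt{18922}}{43213} \approx -5.5462$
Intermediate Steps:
$H{\left(p,j \right)} = \sqrt{-3 + j^{2} + p^{2} + 5 j}$ ($H{\left(p,j \right)} = \sqrt{-3 + \left(\left(p^{2} + 5 j\right) + j^{2}\right)} = \sqrt{-3 + \left(j^{2} + p^{2} + 5 j\right)} = \sqrt{-3 + j^{2} + p^{2} + 5 j}$)
$\frac{44488}{-8026} + \frac{H{\left(-29,r \right)}}{-43213} = \frac{44488}{-8026} + \frac{\sqrt{-3 + \left(-137\right)^{2} + \left(-29\right)^{2} + 5 \left(-137\right)}}{-43213} = 44488 \left(- \frac{1}{8026}\right) + \sqrt{-3 + 18769 + 841 - 685} \left(- \frac{1}{43213}\right) = - \frac{22244}{4013} + \sqrt{18922} \left(- \frac{1}{43213}\right) = - \frac{22244}{4013} - \frac{\sqrt{18922}}{43213}$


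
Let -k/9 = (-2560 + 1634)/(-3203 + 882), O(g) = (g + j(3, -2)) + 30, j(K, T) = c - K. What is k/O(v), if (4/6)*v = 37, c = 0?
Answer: -5556/127655 ≈ -0.043524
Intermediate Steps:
j(K, T) = -K (j(K, T) = 0 - K = -K)
v = 111/2 (v = (3/2)*37 = 111/2 ≈ 55.500)
O(g) = 27 + g (O(g) = (g - 1*3) + 30 = (g - 3) + 30 = (-3 + g) + 30 = 27 + g)
k = -8334/2321 (k = -9*(-2560 + 1634)/(-3203 + 882) = -(-8334)/(-2321) = -(-8334)*(-1)/2321 = -9*926/2321 = -8334/2321 ≈ -3.5907)
k/O(v) = -8334/(2321*(27 + 111/2)) = -8334/(2321*165/2) = -8334/2321*2/165 = -5556/127655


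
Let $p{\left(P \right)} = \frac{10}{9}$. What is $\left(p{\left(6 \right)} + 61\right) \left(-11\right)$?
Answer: $- \frac{6149}{9} \approx -683.22$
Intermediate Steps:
$p{\left(P \right)} = \frac{10}{9}$ ($p{\left(P \right)} = 10 \cdot \frac{1}{9} = \frac{10}{9}$)
$\left(p{\left(6 \right)} + 61\right) \left(-11\right) = \left(\frac{10}{9} + 61\right) \left(-11\right) = \frac{559}{9} \left(-11\right) = - \frac{6149}{9}$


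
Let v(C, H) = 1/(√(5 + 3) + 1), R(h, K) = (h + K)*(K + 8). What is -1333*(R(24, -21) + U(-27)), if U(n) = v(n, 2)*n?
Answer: 327918/7 + 71982*√2/7 ≈ 61388.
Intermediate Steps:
R(h, K) = (8 + K)*(K + h) (R(h, K) = (K + h)*(8 + K) = (8 + K)*(K + h))
v(C, H) = 1/(1 + 2*√2) (v(C, H) = 1/(√8 + 1) = 1/(2*√2 + 1) = 1/(1 + 2*√2))
U(n) = n*(-⅐ + 2*√2/7) (U(n) = (-⅐ + 2*√2/7)*n = n*(-⅐ + 2*√2/7))
-1333*(R(24, -21) + U(-27)) = -1333*(((-21)² + 8*(-21) + 8*24 - 21*24) + (⅐)*(-27)*(-1 + 2*√2)) = -1333*((441 - 168 + 192 - 504) + (27/7 - 54*√2/7)) = -1333*(-39 + (27/7 - 54*√2/7)) = -1333*(-246/7 - 54*√2/7) = 327918/7 + 71982*√2/7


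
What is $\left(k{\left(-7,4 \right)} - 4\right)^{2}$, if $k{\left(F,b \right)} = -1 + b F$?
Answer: $1089$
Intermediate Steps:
$k{\left(F,b \right)} = -1 + F b$
$\left(k{\left(-7,4 \right)} - 4\right)^{2} = \left(\left(-1 - 28\right) - 4\right)^{2} = \left(-29 - 4\right)^{2} = \left(-33\right)^{2} = 1089$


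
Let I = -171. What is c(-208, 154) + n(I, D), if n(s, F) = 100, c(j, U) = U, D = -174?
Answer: 254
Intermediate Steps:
c(-208, 154) + n(I, D) = 154 + 100 = 254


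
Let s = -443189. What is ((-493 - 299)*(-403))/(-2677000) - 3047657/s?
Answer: 1002140312092/148302119125 ≈ 6.7574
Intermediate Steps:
((-493 - 299)*(-403))/(-2677000) - 3047657/s = ((-493 - 299)*(-403))/(-2677000) - 3047657/(-443189) = -792*(-403)*(-1/2677000) - 3047657*(-1/443189) = 319176*(-1/2677000) + 3047657/443189 = -39897/334625 + 3047657/443189 = 1002140312092/148302119125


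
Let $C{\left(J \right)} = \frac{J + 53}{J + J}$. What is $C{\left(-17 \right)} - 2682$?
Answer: $- \frac{45612}{17} \approx -2683.1$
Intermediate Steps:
$C{\left(J \right)} = \frac{53 + J}{2 J}$
$C{\left(-17 \right)} - 2682 = \frac{53 - 17}{2 \left(-17\right)} - 2682 = \frac{1}{2} \left(- \frac{1}{17}\right) 36 - 2682 = - \frac{18}{17} - 2682 = - \frac{45612}{17}$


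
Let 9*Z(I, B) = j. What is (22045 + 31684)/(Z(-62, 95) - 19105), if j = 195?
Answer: -161187/57250 ≈ -2.8155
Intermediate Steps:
Z(I, B) = 65/3 (Z(I, B) = (⅑)*195 = 65/3)
(22045 + 31684)/(Z(-62, 95) - 19105) = (22045 + 31684)/(65/3 - 19105) = 53729/(-57250/3) = 53729*(-3/57250) = -161187/57250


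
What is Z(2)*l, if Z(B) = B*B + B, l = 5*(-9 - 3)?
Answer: -360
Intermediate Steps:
l = -60 (l = 5*(-12) = -60)
Z(B) = B + B² (Z(B) = B² + B = B + B²)
Z(2)*l = (2*(1 + 2))*(-60) = (2*3)*(-60) = 6*(-60) = -360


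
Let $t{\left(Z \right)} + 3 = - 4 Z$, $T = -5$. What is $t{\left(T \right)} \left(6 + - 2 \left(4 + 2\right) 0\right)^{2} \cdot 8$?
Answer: $4896$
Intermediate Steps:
$t{\left(Z \right)} = -3 - 4 Z$
$t{\left(T \right)} \left(6 + - 2 \left(4 + 2\right) 0\right)^{2} \cdot 8 = \left(-3 - -20\right) \left(6 + - 2 \left(4 + 2\right) 0\right)^{2} \cdot 8 = \left(-3 + 20\right) \left(6 + \left(-2\right) 6 \cdot 0\right)^{2} \cdot 8 = 17 \left(6 - 0\right)^{2} \cdot 8 = 17 \left(6 + 0\right)^{2} \cdot 8 = 17 \cdot 6^{2} \cdot 8 = 17 \cdot 36 \cdot 8 = 612 \cdot 8 = 4896$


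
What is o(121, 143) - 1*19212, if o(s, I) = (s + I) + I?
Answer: -18805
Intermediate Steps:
o(s, I) = s + 2*I (o(s, I) = (I + s) + I = s + 2*I)
o(121, 143) - 1*19212 = (121 + 2*143) - 1*19212 = (121 + 286) - 19212 = 407 - 19212 = -18805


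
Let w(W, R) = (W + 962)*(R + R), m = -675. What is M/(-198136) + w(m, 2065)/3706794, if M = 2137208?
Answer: -68636939366/6557583357 ≈ -10.467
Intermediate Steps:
w(W, R) = 2*R*(962 + W) (w(W, R) = (962 + W)*(2*R) = 2*R*(962 + W))
M/(-198136) + w(m, 2065)/3706794 = 2137208/(-198136) + (2*2065*(962 - 675))/3706794 = 2137208*(-1/198136) + (2*2065*287)*(1/3706794) = -267151/24767 + 1185310*(1/3706794) = -267151/24767 + 84665/264771 = -68636939366/6557583357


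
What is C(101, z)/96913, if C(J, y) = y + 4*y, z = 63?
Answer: 315/96913 ≈ 0.0032503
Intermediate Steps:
C(J, y) = 5*y
C(101, z)/96913 = (5*63)/96913 = 315*(1/96913) = 315/96913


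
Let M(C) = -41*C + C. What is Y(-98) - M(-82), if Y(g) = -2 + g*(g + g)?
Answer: 15926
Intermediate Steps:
Y(g) = -2 + 2*g² (Y(g) = -2 + g*(2*g) = -2 + 2*g²)
M(C) = -40*C
Y(-98) - M(-82) = (-2 + 2*(-98)²) - (-40)*(-82) = (-2 + 2*9604) - 1*3280 = (-2 + 19208) - 3280 = 19206 - 3280 = 15926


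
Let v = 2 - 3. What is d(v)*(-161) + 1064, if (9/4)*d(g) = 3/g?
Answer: 3836/3 ≈ 1278.7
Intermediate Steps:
v = -1
d(g) = 4/(3*g) (d(g) = 4*(3/g)/9 = 4/(3*g))
d(v)*(-161) + 1064 = ((4/3)/(-1))*(-161) + 1064 = ((4/3)*(-1))*(-161) + 1064 = -4/3*(-161) + 1064 = 644/3 + 1064 = 3836/3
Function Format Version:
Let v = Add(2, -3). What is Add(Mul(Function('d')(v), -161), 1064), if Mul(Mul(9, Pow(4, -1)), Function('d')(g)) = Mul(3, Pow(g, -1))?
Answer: Rational(3836, 3) ≈ 1278.7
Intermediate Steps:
v = -1
Function('d')(g) = Mul(Rational(4, 3), Pow(g, -1)) (Function('d')(g) = Mul(Rational(4, 9), Mul(3, Pow(g, -1))) = Mul(Rational(4, 3), Pow(g, -1)))
Add(Mul(Function('d')(v), -161), 1064) = Add(Mul(Mul(Rational(4, 3), Pow(-1, -1)), -161), 1064) = Add(Mul(Mul(Rational(4, 3), -1), -161), 1064) = Add(Mul(Rational(-4, 3), -161), 1064) = Add(Rational(644, 3), 1064) = Rational(3836, 3)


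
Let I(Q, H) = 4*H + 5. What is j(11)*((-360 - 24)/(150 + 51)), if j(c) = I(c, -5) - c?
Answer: 3328/67 ≈ 49.672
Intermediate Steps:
I(Q, H) = 5 + 4*H
j(c) = -15 - c (j(c) = (5 + 4*(-5)) - c = (5 - 20) - c = -15 - c)
j(11)*((-360 - 24)/(150 + 51)) = (-15 - 1*11)*((-360 - 24)/(150 + 51)) = (-15 - 11)*(-384/201) = -(-9984)/201 = -26*(-128/67) = 3328/67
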